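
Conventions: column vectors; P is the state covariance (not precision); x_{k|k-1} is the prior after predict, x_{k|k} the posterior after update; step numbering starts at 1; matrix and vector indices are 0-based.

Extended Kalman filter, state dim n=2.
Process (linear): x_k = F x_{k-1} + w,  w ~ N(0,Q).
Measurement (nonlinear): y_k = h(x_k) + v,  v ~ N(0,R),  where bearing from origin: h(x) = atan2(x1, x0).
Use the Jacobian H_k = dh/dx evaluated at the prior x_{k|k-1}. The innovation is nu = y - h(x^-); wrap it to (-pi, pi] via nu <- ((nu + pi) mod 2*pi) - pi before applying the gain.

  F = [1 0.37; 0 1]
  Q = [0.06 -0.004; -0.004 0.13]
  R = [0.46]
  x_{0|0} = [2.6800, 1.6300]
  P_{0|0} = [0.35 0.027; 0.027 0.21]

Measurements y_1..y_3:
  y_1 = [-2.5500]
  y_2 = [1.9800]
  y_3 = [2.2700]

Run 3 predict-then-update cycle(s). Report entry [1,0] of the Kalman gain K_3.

step 1: x^-=[3.2831, 1.6300]  P^-=[0.4587 0.1007; 0.1007 0.3400]  H_jac=[-0.1213 0.2444]  S=[0.4811]  K=[-0.0645; 0.1473]  nu=[-3.0108]  x^+=[3.4774, 1.1865]  P^+=[0.4567 0.1053; 0.1053 0.3296]
step 2: x^-=[3.9164, 1.1865]  P^-=[0.6397 0.2232; 0.2232 0.4596]  H_jac=[-0.0709 0.2339]  S=[0.4810]  K=[0.0143; 0.1906]  nu=[1.6858]  x^+=[3.9405, 1.5078]  P^+=[0.6396 0.2219; 0.2219 0.4421]
step 3: x^-=[4.4984, 1.5078]  P^-=[0.9244 0.3815; 0.3815 0.5721]  H_jac=[-0.0670 0.1998]  S=[0.4768]  K=[0.0300; 0.1862]  nu=[1.9466]  x^+=[4.5568, 1.8703]  P^+=[0.9239 0.3788; 0.3788 0.5556]

K[1,0] = 0.1862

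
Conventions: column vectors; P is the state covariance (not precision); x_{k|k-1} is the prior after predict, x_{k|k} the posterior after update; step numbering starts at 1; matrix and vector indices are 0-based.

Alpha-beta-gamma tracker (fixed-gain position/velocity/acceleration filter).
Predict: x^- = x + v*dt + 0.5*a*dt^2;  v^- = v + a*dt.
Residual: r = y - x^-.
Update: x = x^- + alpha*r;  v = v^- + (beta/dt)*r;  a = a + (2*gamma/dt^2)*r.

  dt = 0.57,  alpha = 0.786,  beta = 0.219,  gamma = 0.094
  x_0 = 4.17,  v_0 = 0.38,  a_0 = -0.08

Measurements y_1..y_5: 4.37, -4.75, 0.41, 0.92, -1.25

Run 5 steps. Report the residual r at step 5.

resid = 0.7268

step 1: x_pred=4.3736  r=-0.0036  x^+=4.3708  v^+=0.3330  a^+=-0.0821
step 2: x_pred=4.5473  r=-9.2973  x^+=-2.7604  v^+=-3.2859  a^+=-5.4618
step 3: x_pred=-5.5206  r=5.9306  x^+=-0.8592  v^+=-4.1205  a^+=-2.0302
step 4: x_pred=-3.5376  r=4.4576  x^+=-0.0339  v^+=-3.5650  a^+=0.5492
step 5: x_pred=-1.9768  r=0.7268  x^+=-1.4055  v^+=-2.9727  a^+=0.9698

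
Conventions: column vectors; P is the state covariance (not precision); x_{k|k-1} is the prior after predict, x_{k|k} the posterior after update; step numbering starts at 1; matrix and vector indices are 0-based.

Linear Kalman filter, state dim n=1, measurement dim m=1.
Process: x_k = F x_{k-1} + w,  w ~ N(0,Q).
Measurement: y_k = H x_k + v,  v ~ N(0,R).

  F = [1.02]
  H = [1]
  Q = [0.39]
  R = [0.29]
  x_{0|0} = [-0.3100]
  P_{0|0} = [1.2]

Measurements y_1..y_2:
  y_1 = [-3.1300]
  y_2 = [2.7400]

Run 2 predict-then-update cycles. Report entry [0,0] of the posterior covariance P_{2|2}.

P_post[0,0] = 0.2002

step 1: x^-=[-0.3162]  P^-=[1.6385]  S=[1.9285]  K=[0.8496]  nu=[-2.8138]  x^+=[-2.7069]  P^+=[0.2464]
step 2: x^-=[-2.7610]  P^-=[0.6463]  S=[0.9363]  K=[0.6903]  nu=[5.5010]  x^+=[1.0363]  P^+=[0.2002]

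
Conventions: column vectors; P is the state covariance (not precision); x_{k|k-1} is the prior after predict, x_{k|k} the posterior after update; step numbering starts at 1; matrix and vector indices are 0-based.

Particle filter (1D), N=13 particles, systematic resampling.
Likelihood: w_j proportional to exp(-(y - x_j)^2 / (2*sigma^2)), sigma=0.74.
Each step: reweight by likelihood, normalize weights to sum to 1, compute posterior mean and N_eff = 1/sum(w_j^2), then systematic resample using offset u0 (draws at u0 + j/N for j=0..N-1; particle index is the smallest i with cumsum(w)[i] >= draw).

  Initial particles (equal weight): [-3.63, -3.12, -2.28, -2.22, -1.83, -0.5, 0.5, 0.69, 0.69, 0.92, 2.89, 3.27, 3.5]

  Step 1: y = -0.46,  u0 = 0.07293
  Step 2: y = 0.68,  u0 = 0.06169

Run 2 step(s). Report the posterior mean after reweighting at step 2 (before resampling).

step 1: w=[0.0000, 0.0006, 0.0195, 0.0237, 0.0723, 0.4006, 0.1729, 0.1199, 0.1199, 0.0705, 0.0000, 0.0000, 0.0000]  mean=-0.1149  Neff=4.3429  idx=[4, 5, 5, 5, 5, 5, 6, 6, 6, 7, 8, 8, 9]
step 2: w=[0.0004, 0.0339, 0.0339, 0.0339, 0.0339, 0.0339, 0.1174, 0.1174, 0.1174, 0.1210, 0.1210, 0.1210, 0.1148]  mean=0.4466  Neff=9.5968  idx=[2, 5, 6, 7, 7, 8, 9, 9, 10, 10, 11, 12, 12]

post_mean = 0.4466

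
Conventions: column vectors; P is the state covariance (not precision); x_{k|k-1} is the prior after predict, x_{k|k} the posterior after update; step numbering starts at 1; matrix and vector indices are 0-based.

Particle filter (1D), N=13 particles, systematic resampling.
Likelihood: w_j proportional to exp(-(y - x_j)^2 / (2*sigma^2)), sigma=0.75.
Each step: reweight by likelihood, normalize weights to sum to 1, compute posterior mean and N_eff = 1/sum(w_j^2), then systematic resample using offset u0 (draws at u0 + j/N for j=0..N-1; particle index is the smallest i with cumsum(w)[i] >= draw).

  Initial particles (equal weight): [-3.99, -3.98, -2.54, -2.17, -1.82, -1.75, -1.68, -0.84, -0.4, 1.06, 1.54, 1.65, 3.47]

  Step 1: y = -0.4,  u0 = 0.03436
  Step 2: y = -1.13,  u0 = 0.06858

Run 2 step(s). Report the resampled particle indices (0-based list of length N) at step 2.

resampled_idx = [0, 1, 2, 3, 4, 5, 5, 6, 7, 8, 9, 10, 11]

step 1: w=[0.0000, 0.0000, 0.0063, 0.0226, 0.0611, 0.0726, 0.0854, 0.3086, 0.3666, 0.0551, 0.0129, 0.0087, 0.0000]  mean=-0.7598  Neff=4.0034  idx=[4, 5, 6, 7, 7, 7, 7, 8, 8, 8, 8, 8, 9]
step 2: w=[0.0730, 0.0792, 0.0852, 0.1035, 0.1035, 0.1035, 0.1035, 0.0694, 0.0694, 0.0694, 0.0694, 0.0694, 0.0016]  mean=-0.8995  Neff=11.6566  idx=[0, 1, 2, 3, 4, 5, 5, 6, 7, 8, 9, 10, 11]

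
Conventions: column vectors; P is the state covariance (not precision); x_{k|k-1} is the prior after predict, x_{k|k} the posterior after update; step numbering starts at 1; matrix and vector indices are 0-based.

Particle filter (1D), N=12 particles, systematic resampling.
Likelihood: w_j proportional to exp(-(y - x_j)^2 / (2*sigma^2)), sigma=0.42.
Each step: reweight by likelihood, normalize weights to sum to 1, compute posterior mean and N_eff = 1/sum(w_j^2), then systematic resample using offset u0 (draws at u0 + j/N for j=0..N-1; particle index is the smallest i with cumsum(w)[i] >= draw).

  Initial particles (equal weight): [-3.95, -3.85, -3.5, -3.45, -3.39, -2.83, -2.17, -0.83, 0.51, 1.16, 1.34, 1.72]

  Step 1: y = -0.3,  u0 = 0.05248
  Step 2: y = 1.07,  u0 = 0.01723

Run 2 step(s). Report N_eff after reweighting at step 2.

N_eff = 3.0016

step 1: w=[0.0000, 0.0000, 0.0000, 0.0000, 0.0000, 0.0000, 0.0001, 0.7398, 0.2554, 0.0039, 0.0008, 0.0000]  mean=-0.4783  Neff=1.6325  idx=[7, 7, 7, 7, 7, 7, 7, 7, 7, 8, 8, 8]
step 2: w=[0.0000, 0.0000, 0.0000, 0.0000, 0.0000, 0.0000, 0.0000, 0.0000, 0.0000, 0.3332, 0.3332, 0.3332]  mean=0.5096  Neff=3.0016  idx=[9, 9, 9, 9, 10, 10, 10, 10, 11, 11, 11, 11]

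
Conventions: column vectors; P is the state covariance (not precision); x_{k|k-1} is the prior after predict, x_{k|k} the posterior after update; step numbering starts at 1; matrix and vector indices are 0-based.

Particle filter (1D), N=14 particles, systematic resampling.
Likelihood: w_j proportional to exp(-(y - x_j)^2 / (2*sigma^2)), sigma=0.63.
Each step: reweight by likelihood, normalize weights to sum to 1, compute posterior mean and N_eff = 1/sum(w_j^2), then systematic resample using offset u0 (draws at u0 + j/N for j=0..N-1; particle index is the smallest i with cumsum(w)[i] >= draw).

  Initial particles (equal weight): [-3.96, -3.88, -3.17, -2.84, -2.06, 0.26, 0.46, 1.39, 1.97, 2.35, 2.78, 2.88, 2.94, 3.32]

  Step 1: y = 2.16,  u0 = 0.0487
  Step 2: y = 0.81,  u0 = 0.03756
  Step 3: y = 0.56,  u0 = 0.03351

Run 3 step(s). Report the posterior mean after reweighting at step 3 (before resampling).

post_mean = 1.4401

step 1: w=[0.0000, 0.0000, 0.0000, 0.0000, 0.0000, 0.0025, 0.0062, 0.1126, 0.2272, 0.2272, 0.1465, 0.1237, 0.1105, 0.0436]  mean=2.3746  Neff=5.9952  idx=[7, 7, 8, 8, 8, 9, 9, 9, 10, 10, 11, 11, 12, 13]
step 2: w=[0.3210, 0.3210, 0.0900, 0.0900, 0.0900, 0.0247, 0.0247, 0.0247, 0.0037, 0.0037, 0.0022, 0.0022, 0.0016, 0.0002]  mean=1.6376  Neff=4.3040  idx=[0, 0, 0, 0, 1, 1, 1, 1, 1, 2, 3, 4, 4, 7]
step 3: w=[0.1018, 0.1018, 0.1018, 0.1018, 0.1018, 0.1018, 0.1018, 0.1018, 0.1018, 0.0198, 0.0198, 0.0198, 0.0198, 0.0043]  mean=1.4401  Neff=10.5365  idx=[0, 1, 1, 2, 3, 3, 4, 5, 5, 6, 7, 8, 8, 11]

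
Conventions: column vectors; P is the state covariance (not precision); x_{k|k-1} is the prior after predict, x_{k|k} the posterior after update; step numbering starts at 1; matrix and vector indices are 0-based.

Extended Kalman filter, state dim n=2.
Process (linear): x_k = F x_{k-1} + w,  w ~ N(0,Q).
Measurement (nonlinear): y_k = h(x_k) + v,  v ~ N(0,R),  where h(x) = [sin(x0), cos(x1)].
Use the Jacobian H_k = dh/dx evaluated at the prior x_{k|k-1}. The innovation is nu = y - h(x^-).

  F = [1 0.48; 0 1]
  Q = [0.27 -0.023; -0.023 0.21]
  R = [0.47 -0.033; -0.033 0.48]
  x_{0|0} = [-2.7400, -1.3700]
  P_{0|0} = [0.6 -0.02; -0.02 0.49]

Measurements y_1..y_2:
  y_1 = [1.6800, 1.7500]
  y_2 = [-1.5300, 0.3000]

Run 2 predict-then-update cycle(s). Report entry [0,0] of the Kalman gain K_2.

step 1: x^-=[-3.3976, -1.3700]  P^-=[0.9637 0.1922; 0.1922 0.7000]  H_jac=[-0.9674 0.0000; 0.0000 0.9799]  S=[1.3719 -0.2152; -0.2152 1.1522]  K=[-0.6737 0.0376; -0.0434 0.5872]  nu=[1.4268, 1.5506]  x^+=[-4.3004, -0.5214]  P^+=[0.3286 0.0411; 0.0411 0.2891]
step 2: x^-=[-4.5507, -0.5214]  P^-=[0.7047 0.1569; 0.1569 0.4991]  H_jac=[-0.1610 0.0000; 0.0000 0.4981]  S=[0.4883 -0.0456; -0.0456 0.6038]  K=[-0.2219 0.1127; -0.0134 0.4107]  nu=[-2.5170, -0.5671]  x^+=[-4.0561, -0.7206]  P^+=[0.6707 0.1233; 0.1233 0.3967]

K[0,0] = -0.2219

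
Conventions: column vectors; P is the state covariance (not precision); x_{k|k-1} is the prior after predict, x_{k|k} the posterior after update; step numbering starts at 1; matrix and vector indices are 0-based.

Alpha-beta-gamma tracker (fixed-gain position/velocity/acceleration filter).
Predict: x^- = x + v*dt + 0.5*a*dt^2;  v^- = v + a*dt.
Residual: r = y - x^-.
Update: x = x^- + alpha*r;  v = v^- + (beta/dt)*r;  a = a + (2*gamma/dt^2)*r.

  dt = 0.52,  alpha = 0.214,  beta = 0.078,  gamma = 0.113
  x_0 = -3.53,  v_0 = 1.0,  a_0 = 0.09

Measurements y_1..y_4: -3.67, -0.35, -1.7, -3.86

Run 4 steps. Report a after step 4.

step 1: x_pred=-2.9978  r=-0.6722  x^+=-3.1417  v^+=0.9460  a^+=-0.4718
step 2: x_pred=-2.7136  r=2.3636  x^+=-2.2078  v^+=1.0552  a^+=1.5037
step 3: x_pred=-1.4558  r=-0.2442  x^+=-1.5080  v^+=1.8004  a^+=1.2995
step 4: x_pred=-0.3961  r=-3.4639  x^+=-1.1374  v^+=1.9566  a^+=-1.5956

a_post = -1.5956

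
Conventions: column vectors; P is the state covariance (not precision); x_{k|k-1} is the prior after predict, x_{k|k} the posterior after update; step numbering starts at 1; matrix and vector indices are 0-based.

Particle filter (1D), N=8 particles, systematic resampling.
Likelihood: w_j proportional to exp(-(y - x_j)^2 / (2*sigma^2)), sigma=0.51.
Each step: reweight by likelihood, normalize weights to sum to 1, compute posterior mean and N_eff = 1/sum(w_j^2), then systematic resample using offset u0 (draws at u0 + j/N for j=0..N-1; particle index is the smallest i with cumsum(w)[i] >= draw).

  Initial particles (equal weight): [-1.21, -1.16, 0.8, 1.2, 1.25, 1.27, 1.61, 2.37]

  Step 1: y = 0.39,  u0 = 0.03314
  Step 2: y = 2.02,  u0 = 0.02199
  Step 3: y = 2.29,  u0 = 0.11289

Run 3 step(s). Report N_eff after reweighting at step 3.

step 1: w=[0.0047, 0.0064, 0.4673, 0.1829, 0.1558, 0.1457, 0.0369, 0.0003]  mean=1.0202  Neff=3.3474  idx=[2, 2, 2, 2, 3, 3, 4, 5]
step 2: w=[0.0398, 0.0398, 0.0398, 0.0398, 0.1911, 0.1911, 0.2226, 0.2360]  mean=1.1640  Neff=5.4166  idx=[0, 3, 4, 5, 5, 6, 7, 7]
step 3: w=[0.0192, 0.0192, 0.1397, 0.1397, 0.1397, 0.1714, 0.1855, 0.1855]  mean=1.2192  Neff=6.3485  idx=[2, 3, 4, 5, 5, 6, 7, 7]

N_eff = 6.3485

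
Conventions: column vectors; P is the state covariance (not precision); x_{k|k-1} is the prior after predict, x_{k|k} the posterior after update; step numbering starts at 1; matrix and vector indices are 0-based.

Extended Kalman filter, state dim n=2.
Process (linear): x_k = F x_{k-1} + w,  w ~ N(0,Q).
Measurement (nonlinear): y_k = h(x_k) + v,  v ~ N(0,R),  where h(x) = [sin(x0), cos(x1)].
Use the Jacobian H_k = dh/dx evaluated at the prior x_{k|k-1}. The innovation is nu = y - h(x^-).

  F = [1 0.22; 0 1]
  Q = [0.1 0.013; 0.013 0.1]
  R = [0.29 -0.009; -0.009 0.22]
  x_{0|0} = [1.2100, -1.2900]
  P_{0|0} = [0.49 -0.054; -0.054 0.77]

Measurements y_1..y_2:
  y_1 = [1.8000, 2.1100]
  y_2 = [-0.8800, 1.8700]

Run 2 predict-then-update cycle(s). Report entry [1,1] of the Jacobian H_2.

H_jac[1,1] = -0.2469

step 1: x^-=[0.9262, -1.2900]  P^-=[0.6035 0.1284; 0.1284 0.8700]  H_jac=[0.6009 0.0000; 0.0000 0.9608]  S=[0.5079 0.0651; 0.0651 1.0232]  K=[0.7043 0.0757; 0.0475 0.8140]  nu=[1.0007, 1.8329]  x^+=[1.7698, 0.2494]  P^+=[0.3388 0.0107; 0.0107 0.1859]
step 2: x^-=[1.8246, 0.2494]  P^-=[0.4525 0.0646; 0.0646 0.2859]  H_jac=[-0.2511 0.0000; 0.0000 -0.2469]  S=[0.3185 -0.0050; -0.0050 0.2374]  K=[-0.3579 -0.0747; -0.0556 -0.2985]  nu=[-1.8480, 0.9010]  x^+=[2.4187, 0.0834]  P^+=[0.4106 0.0536; 0.0536 0.2640]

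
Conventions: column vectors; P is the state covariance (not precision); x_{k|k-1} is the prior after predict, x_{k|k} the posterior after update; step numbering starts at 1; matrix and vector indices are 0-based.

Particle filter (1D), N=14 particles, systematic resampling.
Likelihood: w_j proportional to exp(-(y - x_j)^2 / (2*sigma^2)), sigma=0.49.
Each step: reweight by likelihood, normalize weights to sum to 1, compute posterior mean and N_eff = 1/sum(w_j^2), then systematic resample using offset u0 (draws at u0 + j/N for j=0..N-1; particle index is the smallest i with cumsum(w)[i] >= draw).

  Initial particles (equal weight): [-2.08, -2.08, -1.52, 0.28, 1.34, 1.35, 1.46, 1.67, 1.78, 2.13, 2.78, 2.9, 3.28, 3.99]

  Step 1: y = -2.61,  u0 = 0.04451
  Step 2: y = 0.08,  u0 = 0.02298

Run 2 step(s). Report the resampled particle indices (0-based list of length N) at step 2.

resampled_idx = [2, 8, 13, 13, 13, 13, 13, 13, 13, 13, 13, 13, 13, 13]

step 1: w=[0.4649, 0.4649, 0.0703, 0.0000, 0.0000, 0.0000, 0.0000, 0.0000, 0.0000, 0.0000, 0.0000, 0.0000, 0.0000, 0.0000]  mean=-2.0406  Neff=2.2877  idx=[0, 0, 0, 0, 0, 0, 1, 1, 1, 1, 1, 1, 1, 2]
step 2: w=[0.0107, 0.0107, 0.0107, 0.0107, 0.0107, 0.0107, 0.0107, 0.0107, 0.0107, 0.0107, 0.0107, 0.0107, 0.0107, 0.8606]  mean=-1.5981  Neff=1.3476  idx=[2, 8, 13, 13, 13, 13, 13, 13, 13, 13, 13, 13, 13, 13]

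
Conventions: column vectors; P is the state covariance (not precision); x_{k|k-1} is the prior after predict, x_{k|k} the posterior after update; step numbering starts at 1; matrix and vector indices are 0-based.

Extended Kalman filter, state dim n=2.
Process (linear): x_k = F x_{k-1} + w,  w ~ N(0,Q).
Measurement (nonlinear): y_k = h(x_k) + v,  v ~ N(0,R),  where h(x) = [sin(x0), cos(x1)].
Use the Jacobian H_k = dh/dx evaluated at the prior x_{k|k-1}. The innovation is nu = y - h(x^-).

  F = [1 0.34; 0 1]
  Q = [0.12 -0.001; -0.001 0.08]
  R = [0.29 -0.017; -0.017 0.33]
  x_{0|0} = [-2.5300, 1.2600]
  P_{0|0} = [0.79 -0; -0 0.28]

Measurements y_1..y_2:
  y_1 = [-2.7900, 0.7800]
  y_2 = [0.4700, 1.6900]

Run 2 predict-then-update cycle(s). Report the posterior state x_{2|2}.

step 1: x^-=[-2.1016, 1.2600]  P^-=[0.9424 0.0942; 0.0942 0.3600]  H_jac=[-0.5062 0.0000; 0.0000 -0.9521]  S=[0.5315 0.0284; 0.0284 0.6563]  K=[-0.8923 -0.0980; -0.0620 -0.5195]  nu=[-1.9276, 0.4742]  x^+=[-0.4280, 1.1331]  P^+=[0.5079 0.0180; 0.0180 0.1790]
step 2: x^-=[-0.0428, 1.1331]  P^-=[0.6609 0.0779; 0.0779 0.2590]  H_jac=[0.9991 0.0000; 0.0000 -0.9057]  S=[0.9496 -0.0875; -0.0875 0.5424]  K=[0.6936 -0.0182; 0.0428 -0.4255]  nu=[0.5128, 1.2661]  x^+=[0.2898, 0.6162]  P^+=[0.2016 0.0196; 0.0196 0.1558]

x_post = [0.2898, 0.6162]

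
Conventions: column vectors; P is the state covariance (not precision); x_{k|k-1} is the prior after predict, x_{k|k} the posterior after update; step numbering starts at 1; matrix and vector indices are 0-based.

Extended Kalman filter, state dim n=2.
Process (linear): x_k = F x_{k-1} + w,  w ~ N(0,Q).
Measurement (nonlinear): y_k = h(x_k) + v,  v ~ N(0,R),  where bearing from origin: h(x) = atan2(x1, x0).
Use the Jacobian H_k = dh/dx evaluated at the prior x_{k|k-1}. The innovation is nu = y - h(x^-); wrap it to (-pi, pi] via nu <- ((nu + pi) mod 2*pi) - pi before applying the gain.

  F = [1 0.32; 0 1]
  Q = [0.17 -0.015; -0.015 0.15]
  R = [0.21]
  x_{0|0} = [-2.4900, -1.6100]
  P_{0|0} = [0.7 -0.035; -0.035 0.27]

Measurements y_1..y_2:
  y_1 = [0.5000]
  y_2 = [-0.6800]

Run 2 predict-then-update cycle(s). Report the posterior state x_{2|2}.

step 1: x^-=[-3.0052, -1.6100]  P^-=[0.8752 0.0364; 0.0364 0.4200]  H_jac=[0.1385 -0.2585]  S=[0.2523]  K=[0.4433; -0.4105]  nu=[-3.1334]  x^+=[-4.3942, -0.3238]  P^+=[0.8257 0.0823; 0.0823 0.3775]
step 2: x^-=[-4.4978, -0.3238]  P^-=[1.0870 0.1881; 0.1881 0.5275]  H_jac=[0.0159 -0.2212]  S=[0.2348]  K=[-0.1035; -0.4842]  nu=[2.3897]  x^+=[-4.7451, -1.4810]  P^+=[1.0845 0.1763; 0.1763 0.4724]

x_post = [-4.7451, -1.4810]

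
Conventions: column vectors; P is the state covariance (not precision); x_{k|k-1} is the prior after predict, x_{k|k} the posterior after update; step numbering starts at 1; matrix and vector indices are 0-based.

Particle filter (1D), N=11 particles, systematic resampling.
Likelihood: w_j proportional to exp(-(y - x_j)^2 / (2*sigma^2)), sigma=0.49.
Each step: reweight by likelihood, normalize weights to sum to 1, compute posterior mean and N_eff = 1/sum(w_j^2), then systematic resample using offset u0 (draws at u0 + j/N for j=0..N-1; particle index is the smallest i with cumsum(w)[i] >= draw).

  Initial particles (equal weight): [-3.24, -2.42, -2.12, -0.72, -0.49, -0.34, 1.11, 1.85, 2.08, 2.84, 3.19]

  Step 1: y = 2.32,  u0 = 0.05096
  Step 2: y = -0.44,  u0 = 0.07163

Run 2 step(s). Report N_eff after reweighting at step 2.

step 1: w=[0.0000, 0.0000, 0.0000, 0.0000, 0.0000, 0.0000, 0.0202, 0.2696, 0.3787, 0.2432, 0.0883]  mean=2.2812  Neff=3.5280  idx=[7, 7, 7, 8, 8, 8, 8, 9, 9, 9, 10]
step 2: w=[0.2942, 0.2942, 0.2942, 0.0294, 0.0294, 0.0294, 0.0294, 0.0000, 0.0000, 0.0000, 0.0000]  mean=1.8770  Neff=3.8017  idx=[0, 0, 0, 1, 1, 1, 2, 2, 2, 3, 6]

N_eff = 3.8017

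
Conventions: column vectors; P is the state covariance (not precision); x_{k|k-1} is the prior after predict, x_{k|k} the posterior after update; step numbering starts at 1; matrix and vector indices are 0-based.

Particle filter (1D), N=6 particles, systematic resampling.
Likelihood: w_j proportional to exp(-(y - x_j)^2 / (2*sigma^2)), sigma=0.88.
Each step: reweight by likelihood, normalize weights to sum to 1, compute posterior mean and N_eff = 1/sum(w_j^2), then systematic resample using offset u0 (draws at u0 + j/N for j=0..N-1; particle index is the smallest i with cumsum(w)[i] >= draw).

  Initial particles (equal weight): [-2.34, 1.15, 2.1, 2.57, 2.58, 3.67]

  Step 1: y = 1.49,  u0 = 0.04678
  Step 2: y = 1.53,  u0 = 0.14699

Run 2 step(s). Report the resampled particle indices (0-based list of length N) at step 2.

step 1: w=[0.0000, 0.3442, 0.2917, 0.1746, 0.1722, 0.0172]  mean=1.9647  Neff=3.7879  idx=[1, 1, 2, 2, 3, 4]
step 2: w=[0.2056, 0.2056, 0.1829, 0.1829, 0.1122, 0.1107]  mean=1.8153  Neff=5.6717  idx=[0, 1, 2, 3, 4, 5]

resampled_idx = [0, 1, 2, 3, 4, 5]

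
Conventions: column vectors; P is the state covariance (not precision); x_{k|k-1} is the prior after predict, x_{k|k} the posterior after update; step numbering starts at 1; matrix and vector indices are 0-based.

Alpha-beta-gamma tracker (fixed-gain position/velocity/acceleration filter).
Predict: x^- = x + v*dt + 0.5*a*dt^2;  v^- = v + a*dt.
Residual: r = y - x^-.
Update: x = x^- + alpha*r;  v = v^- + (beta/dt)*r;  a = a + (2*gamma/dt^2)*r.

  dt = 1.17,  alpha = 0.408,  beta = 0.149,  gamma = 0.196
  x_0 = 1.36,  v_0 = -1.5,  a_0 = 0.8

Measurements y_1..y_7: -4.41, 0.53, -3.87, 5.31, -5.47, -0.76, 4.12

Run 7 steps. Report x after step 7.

x_post = 4.7310

step 1: x_pred=0.1526  r=-4.5626  x^+=-1.7090  v^+=-1.1450  a^+=-0.5065
step 2: x_pred=-3.3954  r=3.9254  x^+=-1.7938  v^+=-1.2378  a^+=0.6175
step 3: x_pred=-2.8194  r=-1.0506  x^+=-3.2480  v^+=-0.6491  a^+=0.3167
step 4: x_pred=-3.7907  r=9.1007  x^+=-0.0776  v^+=0.8804  a^+=2.9228
step 5: x_pred=2.9529  r=-8.4229  x^+=-0.4836  v^+=3.2274  a^+=0.5108
step 6: x_pred=3.6420  r=-4.4020  x^+=1.8460  v^+=3.2644  a^+=-0.7498
step 7: x_pred=5.1521  r=-1.0321  x^+=4.7310  v^+=2.2557  a^+=-1.0454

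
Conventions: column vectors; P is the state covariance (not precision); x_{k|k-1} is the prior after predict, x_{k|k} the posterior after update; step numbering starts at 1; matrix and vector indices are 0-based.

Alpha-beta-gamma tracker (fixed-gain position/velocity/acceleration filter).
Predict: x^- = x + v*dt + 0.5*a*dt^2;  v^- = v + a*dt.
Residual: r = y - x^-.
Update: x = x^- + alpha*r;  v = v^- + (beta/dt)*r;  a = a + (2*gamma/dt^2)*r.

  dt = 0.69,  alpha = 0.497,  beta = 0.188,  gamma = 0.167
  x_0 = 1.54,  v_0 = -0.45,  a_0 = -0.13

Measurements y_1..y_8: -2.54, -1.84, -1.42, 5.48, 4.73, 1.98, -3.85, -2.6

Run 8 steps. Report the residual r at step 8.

resid = -13.0005

step 1: x_pred=1.1986  r=-3.7386  x^+=-0.6595  v^+=-1.5583  a^+=-2.7527
step 2: x_pred=-2.3900  r=0.5500  x^+=-2.1167  v^+=-3.3078  a^+=-2.3669
step 3: x_pred=-4.9625  r=3.5425  x^+=-3.2019  v^+=-3.9758  a^+=0.1183
step 4: x_pred=-5.9170  r=11.3970  x^+=-0.2527  v^+=-0.7888  a^+=8.1137
step 5: x_pred=1.1345  r=3.5955  x^+=2.9215  v^+=5.7893  a^+=10.6361
step 6: x_pred=9.4480  r=-7.4680  x^+=5.7364  v^+=11.0934  a^+=5.3971
step 7: x_pred=14.6756  r=-18.5256  x^+=5.4684  v^+=9.7698  a^+=-7.5993
step 8: x_pred=10.4005  r=-13.0005  x^+=3.9393  v^+=0.9841  a^+=-16.7196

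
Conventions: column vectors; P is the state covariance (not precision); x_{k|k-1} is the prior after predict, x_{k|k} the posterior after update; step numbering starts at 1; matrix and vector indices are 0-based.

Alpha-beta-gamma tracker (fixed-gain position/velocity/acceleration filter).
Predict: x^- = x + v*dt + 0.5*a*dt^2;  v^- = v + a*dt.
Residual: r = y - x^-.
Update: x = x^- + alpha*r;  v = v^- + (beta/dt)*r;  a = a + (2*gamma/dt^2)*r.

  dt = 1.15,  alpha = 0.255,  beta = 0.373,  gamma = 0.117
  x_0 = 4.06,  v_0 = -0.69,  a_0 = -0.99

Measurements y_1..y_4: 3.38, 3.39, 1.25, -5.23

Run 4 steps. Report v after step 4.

step 1: x_pred=2.6119  r=0.7681  x^+=2.8077  v^+=-1.5794  a^+=-0.8541
step 2: x_pred=0.4267  r=2.9633  x^+=1.1824  v^+=-1.6004  a^+=-0.3298
step 3: x_pred=-0.8762  r=2.1262  x^+=-0.3340  v^+=-1.2900  a^+=0.0464
step 4: x_pred=-1.7868  r=-3.4432  x^+=-2.6649  v^+=-2.3534  a^+=-0.5628

v_post = -2.3534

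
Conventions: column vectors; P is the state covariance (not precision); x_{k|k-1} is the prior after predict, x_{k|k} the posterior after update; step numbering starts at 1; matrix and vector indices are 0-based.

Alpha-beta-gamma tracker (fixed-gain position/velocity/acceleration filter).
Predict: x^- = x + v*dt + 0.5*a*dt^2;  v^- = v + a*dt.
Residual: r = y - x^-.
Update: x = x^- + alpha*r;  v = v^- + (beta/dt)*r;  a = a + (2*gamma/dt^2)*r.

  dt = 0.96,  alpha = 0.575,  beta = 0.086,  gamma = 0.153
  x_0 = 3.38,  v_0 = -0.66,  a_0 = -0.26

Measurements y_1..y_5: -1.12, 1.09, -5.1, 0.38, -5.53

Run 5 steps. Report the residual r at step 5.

resid = 0.8862

step 1: x_pred=2.6266  r=-3.7466  x^+=0.4723  v^+=-1.2452  a^+=-1.5040
step 2: x_pred=-1.4162  r=2.5062  x^+=0.0249  v^+=-2.4645  a^+=-0.6719
step 3: x_pred=-2.6507  r=-2.4493  x^+=-4.0590  v^+=-3.3290  a^+=-1.4851
step 4: x_pred=-7.9392  r=8.3192  x^+=-3.1556  v^+=-4.0094  a^+=1.2771
step 5: x_pred=-6.4162  r=0.8862  x^+=-5.9066  v^+=-2.7040  a^+=1.5714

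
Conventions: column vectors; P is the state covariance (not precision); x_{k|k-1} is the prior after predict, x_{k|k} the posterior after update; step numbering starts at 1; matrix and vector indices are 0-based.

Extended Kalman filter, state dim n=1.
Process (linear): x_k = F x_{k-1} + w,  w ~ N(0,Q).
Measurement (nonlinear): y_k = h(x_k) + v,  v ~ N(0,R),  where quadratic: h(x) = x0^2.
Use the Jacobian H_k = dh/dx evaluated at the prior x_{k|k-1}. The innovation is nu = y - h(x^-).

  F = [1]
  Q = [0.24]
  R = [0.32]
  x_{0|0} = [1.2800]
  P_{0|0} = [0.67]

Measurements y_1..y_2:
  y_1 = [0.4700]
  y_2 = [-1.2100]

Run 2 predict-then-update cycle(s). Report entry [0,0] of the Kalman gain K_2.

K[0,0] = 0.4249

step 1: x^-=[1.2800]  P^-=[0.9100]  H_jac=[2.5600]  S=[6.2838]  K=[0.3707]  nu=[-1.1684]  x^+=[0.8468]  P^+=[0.0463]
step 2: x^-=[0.8468]  P^-=[0.2863]  H_jac=[1.6937]  S=[1.1414]  K=[0.4249]  nu=[-1.9271]  x^+=[0.0280]  P^+=[0.0803]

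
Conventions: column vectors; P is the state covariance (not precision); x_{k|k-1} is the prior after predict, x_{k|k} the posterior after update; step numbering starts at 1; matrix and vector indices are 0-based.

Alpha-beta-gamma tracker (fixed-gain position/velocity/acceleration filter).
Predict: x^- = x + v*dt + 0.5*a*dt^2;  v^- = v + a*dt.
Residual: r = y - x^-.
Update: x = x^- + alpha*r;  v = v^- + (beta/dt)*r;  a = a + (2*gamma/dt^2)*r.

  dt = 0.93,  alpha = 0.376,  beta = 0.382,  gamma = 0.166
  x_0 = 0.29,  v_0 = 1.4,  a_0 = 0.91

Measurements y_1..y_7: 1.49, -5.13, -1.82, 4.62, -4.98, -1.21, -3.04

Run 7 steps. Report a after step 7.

step 1: x_pred=1.9855  r=-0.4955  x^+=1.7992  v^+=2.0428  a^+=0.7198
step 2: x_pred=4.0102  r=-9.1402  x^+=0.5735  v^+=-1.0422  a^+=-2.7888
step 3: x_pred=-1.6018  r=-0.2182  x^+=-1.6838  v^+=-3.7254  a^+=-2.8726
step 4: x_pred=-6.3907  r=11.0107  x^+=-2.2507  v^+=-1.8742  a^+=1.3540
step 5: x_pred=-3.4082  r=-1.5718  x^+=-3.9992  v^+=-1.2606  a^+=0.7506
step 6: x_pred=-4.8470  r=3.6370  x^+=-3.4795  v^+=0.9314  a^+=2.1467
step 7: x_pred=-1.6849  r=-1.3551  x^+=-2.1944  v^+=2.3712  a^+=1.6266

a_post = 1.6266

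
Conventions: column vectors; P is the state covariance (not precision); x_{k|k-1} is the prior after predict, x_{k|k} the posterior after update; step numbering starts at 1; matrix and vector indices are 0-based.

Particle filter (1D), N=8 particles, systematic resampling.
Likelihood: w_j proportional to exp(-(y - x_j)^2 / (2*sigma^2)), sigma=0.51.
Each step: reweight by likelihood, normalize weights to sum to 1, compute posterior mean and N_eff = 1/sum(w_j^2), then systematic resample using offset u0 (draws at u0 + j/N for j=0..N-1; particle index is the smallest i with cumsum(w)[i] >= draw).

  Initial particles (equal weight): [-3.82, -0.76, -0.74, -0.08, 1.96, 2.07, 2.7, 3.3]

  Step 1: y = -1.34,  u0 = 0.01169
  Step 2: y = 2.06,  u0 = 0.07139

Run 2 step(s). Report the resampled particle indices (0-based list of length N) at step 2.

resampled_idx = [0, 1, 2, 4, 4, 5, 6, 7]

step 1: w=[0.0000, 0.4888, 0.4671, 0.0441, 0.0000, 0.0000, 0.0000, 0.0000]  mean=-0.7207  Neff=2.1785  idx=[1, 1, 1, 1, 2, 2, 2, 2]
step 2: w=[0.1115, 0.1115, 0.1115, 0.1115, 0.1385, 0.1385, 0.1385, 0.1385]  mean=-0.7489  Neff=7.9084  idx=[0, 1, 2, 4, 4, 5, 6, 7]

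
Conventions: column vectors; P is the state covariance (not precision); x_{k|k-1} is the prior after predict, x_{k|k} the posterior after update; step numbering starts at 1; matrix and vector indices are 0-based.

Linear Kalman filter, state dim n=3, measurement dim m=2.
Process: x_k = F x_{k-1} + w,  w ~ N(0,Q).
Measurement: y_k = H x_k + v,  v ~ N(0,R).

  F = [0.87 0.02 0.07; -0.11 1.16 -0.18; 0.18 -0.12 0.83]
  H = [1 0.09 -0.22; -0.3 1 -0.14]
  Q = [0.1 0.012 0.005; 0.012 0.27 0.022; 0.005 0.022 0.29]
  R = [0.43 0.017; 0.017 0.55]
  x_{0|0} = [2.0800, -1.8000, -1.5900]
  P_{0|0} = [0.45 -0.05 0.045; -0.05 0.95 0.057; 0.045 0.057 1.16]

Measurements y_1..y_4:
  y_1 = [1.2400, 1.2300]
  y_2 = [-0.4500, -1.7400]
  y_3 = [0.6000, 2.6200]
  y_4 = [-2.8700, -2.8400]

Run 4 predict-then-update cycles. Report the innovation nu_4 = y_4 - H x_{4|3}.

step 1: x^-=[1.6623, -2.0306, -0.7293]  P^-=[0.4506 -0.0770 0.1792; -0.0770 1.5821 -0.2530; 0.1792 -0.2530 1.1216]  S=[0.8650 0.0295; 0.0295 2.3267]  K=[0.4710 -0.1079; 0.1160 0.7037; -0.0977 -0.1981]  nu=[-0.4000, 3.6572]  x^+=[1.0792, 0.4964, -1.4147]  P^+=[0.2346 0.0431 0.1717; 0.0431 0.4136 0.0838; 0.1717 0.0838 1.0209]
step 2: x^-=[0.8498, 0.7117, -1.0395]  P^-=[0.3054 0.0079 0.2225; 0.0079 0.8233 -0.1219; 0.2225 -0.1219 1.0396]  S=[0.7007 0.0511; 0.0511 1.4692]  K=[0.3736 -0.0912; 0.1140 0.5664; -0.0079 -0.2272]  nu=[-1.5926, -2.3423]  x^+=[0.4683, -0.7965, -0.4947]  P^+=[0.1988 0.0437 0.1985; 0.0437 0.3363 0.0693; 0.1985 0.0693 0.9635]
step 3: x^-=[0.3569, -0.8865, -0.2307]  P^-=[0.2812 0.0054 0.2333; 0.0054 0.7239 -0.1193; 0.2333 -0.1193 1.0087]  S=[0.6690 0.0445; 0.0445 1.3687]  K=[0.3506 -0.0930; 0.1089 0.5363; 0.0171 -0.2420]  nu=[0.2721, 3.5812]  x^+=[0.1193, 1.0639, -1.0928]  P^+=[0.1901 0.0402 0.2023; 0.0402 0.3170 0.0579; 0.2023 0.0579 0.9287]
step 4: x^-=[0.0485, 1.4177, -1.0132]  P^-=[0.2748 0.0012 0.2330; 0.0012 0.7025 -0.1238; 0.2330 -0.1238 0.9877]  S=[0.6608 0.0409; 0.0409 1.3501]  K=[0.3442 -0.0948; 0.1059 0.5297; 0.0222 -0.2465]  nu=[-3.2690, -4.3850]  x^+=[-0.6611, -1.2511, -0.0049]  P^+=[0.1870 0.0378 0.2000; 0.0378 0.3117 0.0516; 0.2000 0.0516 0.9057]

innov = [-3.2690, -4.3850]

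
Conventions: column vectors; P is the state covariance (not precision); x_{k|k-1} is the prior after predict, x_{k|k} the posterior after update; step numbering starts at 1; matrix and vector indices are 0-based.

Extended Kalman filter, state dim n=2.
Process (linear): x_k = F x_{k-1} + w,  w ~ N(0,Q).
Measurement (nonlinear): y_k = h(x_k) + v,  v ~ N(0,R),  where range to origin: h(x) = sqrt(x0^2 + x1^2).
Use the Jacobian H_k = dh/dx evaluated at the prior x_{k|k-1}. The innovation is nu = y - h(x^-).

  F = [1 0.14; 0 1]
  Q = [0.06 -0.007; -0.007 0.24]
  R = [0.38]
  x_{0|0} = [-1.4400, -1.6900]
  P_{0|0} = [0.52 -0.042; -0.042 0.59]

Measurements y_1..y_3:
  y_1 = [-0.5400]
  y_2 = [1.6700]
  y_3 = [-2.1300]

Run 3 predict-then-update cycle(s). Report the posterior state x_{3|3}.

x_post = [0.1760, 0.0301]

step 1: x^-=[-1.6766, -1.6900]  P^-=[0.5798 0.0336; 0.0336 0.8300]  H_jac=[-0.7043 -0.7099]  S=[1.1195]  K=[-0.3861; -0.5475]  nu=[-2.9206]  x^+=[-0.5491, -0.0911]  P^+=[0.4129 -0.2030; -0.2030 0.4945]
step 2: x^-=[-0.5618, -0.0911]  P^-=[0.4258 -0.1408; -0.1408 0.7345]  H_jac=[-0.9871 -0.1600]  S=[0.7692]  K=[-0.5171; 0.0279]  nu=[1.1009]  x^+=[-1.1311, -0.0604]  P^+=[0.2201 -0.1297; -0.1297 0.7339]
step 3: x^-=[-1.1395, -0.0604]  P^-=[0.2582 -0.0340; -0.0340 0.9739]  H_jac=[-0.9986 -0.0529]  S=[0.6366]  K=[-0.4022; -0.0277]  nu=[-3.2711]  x^+=[0.1760, 0.0301]  P^+=[0.1552 -0.0410; -0.0410 0.9734]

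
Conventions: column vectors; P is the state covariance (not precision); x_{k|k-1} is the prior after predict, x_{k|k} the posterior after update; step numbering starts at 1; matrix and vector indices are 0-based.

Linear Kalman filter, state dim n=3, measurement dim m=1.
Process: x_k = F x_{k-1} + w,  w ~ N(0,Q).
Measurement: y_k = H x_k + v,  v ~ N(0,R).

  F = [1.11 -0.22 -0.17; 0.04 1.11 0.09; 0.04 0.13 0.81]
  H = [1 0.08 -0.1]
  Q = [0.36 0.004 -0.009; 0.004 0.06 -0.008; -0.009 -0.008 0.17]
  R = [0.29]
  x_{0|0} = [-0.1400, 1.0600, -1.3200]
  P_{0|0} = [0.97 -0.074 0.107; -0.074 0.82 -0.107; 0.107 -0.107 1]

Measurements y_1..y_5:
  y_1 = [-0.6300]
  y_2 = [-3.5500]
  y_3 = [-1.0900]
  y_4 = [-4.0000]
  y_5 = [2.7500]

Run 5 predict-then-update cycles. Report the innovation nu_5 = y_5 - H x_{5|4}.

step 1: x^-=[-0.1642, 1.0522, -0.9370]  P^-=[1.6115 -0.2267 -0.0202; -0.2267 1.0528 0.0875; -0.0202 0.0875 0.8251]  S=[1.8828]  K=[0.8473; -0.0803; -0.0508]  nu=[-0.6437]  x^+=[-0.7096, 1.1039, -0.9043]  P^+=[0.2597 -0.0986 0.0609; -0.0986 1.0406 0.0798; 0.0609 0.0798 0.8203]
step 2: x^-=[-0.8768, 1.1156, -0.6173]  P^-=[0.7852 -0.3827 -0.1152; -0.3827 1.3569 0.2724; -0.1152 0.2724 0.7459]  S=[1.0488]  K=[0.7305; -0.2874; -0.1602]  nu=[-2.8242]  x^+=[-2.9397, 1.9272, -0.1650]  P^+=[0.2256 -0.1625 0.0075; -0.1625 1.2703 0.2241; 0.0075 0.2241 0.7190]
step 3: x^-=[-3.6590, 2.0067, -0.0007]  P^-=[0.8135 -0.5521 -0.1945; -0.5521 1.6617 0.4244; -0.1945 0.4244 0.7096]  S=[1.0650]  K=[0.7406; -0.4334; -0.2174]  nu=[2.4084]  x^+=[-1.8753, 0.9630, -0.5243]  P^+=[0.2293 -0.2102 -0.0230; -0.2102 1.4616 0.3241; -0.0230 0.3241 0.6592]
step 4: x^-=[-2.2043, 0.9467, -0.3745]  P^-=[0.8679 -0.6797 -0.2454; -0.6797 1.9125 0.5352; -0.2454 0.5352 0.6922]  S=[1.1088]  K=[0.7558; -0.5233; -0.2451]  nu=[-1.9089]  x^+=[-3.6471, 1.9456, 0.0934]  P^+=[0.2345 -0.2412 -0.0400; -0.2412 1.6089 0.3930; -0.0400 0.3930 0.6256]
step 5: x^-=[-4.4921, 2.0221, 0.1827]  P^-=[0.9071 -0.7687 -0.2778; -0.7687 2.1046 0.6147; -0.2778 0.6147 0.6857]  S=[1.1402]  K=[0.7660; -0.5805; -0.2607]  nu=[7.0986]  x^+=[0.9456, -2.0984, -1.6676]  P^+=[0.2381 -0.2617 -0.0501; -0.2617 1.7204 0.4422; -0.0501 0.4422 0.6082]

innov = [7.0986]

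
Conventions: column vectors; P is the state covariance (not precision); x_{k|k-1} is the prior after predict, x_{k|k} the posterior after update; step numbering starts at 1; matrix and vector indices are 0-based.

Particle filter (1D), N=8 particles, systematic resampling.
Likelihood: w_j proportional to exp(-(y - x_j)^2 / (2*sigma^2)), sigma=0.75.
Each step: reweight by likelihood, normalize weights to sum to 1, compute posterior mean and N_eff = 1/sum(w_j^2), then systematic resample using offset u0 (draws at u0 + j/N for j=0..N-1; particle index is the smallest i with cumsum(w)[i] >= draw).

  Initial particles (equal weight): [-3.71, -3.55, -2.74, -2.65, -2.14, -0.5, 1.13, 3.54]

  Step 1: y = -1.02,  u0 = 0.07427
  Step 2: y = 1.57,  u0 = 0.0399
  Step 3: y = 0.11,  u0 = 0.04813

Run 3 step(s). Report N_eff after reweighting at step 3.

step 1: w=[0.0012, 0.0026, 0.0554, 0.0724, 0.2518, 0.6039, 0.0126, 0.0000]  mean=-1.1840  Neff=2.2902  idx=[3, 4, 4, 5, 5, 5, 5, 5]
step 2: w=[0.0000, 0.0000, 0.0000, 0.2000, 0.2000, 0.2000, 0.2000, 0.2000]  mean=-0.5001  Neff=5.0009  idx=[3, 3, 4, 5, 5, 6, 6, 7]
step 3: w=[0.1250, 0.1250, 0.1250, 0.1250, 0.1250, 0.1250, 0.1250, 0.1250]  mean=-0.5000  Neff=8.0000  idx=[0, 1, 2, 3, 4, 5, 6, 7]

N_eff = 8.0000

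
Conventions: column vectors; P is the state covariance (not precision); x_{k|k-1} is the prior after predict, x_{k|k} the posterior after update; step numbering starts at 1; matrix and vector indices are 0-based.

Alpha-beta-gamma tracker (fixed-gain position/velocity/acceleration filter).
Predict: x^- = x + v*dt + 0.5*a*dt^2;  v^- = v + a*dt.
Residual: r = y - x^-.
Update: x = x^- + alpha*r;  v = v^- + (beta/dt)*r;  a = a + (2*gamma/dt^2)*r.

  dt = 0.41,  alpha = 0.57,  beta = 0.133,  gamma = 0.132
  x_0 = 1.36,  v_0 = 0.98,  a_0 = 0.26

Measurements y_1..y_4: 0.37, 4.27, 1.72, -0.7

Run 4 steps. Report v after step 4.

step 1: x_pred=1.7837  r=-1.4137  x^+=0.9779  v^+=0.6280  a^+=-1.9601
step 2: x_pred=1.0706  r=3.1994  x^+=2.8943  v^+=0.8622  a^+=3.0645
step 3: x_pred=3.5053  r=-1.7853  x^+=2.4877  v^+=1.5395  a^+=0.2606
step 4: x_pred=3.1408  r=-3.8408  x^+=0.9515  v^+=0.4004  a^+=-5.7713

v_post = 0.4004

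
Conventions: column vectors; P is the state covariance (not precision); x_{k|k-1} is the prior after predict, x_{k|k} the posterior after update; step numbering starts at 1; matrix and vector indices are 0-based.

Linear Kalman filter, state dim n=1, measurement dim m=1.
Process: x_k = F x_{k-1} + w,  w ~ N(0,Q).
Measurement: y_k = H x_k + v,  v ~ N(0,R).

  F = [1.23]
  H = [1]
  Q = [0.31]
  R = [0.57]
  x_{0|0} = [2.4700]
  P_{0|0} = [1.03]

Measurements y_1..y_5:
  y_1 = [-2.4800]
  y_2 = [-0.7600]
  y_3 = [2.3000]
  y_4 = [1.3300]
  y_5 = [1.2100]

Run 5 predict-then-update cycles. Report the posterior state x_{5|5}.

x_post = [1.3327]

step 1: x^-=[3.0381]  P^-=[1.8683]  S=[2.4383]  K=[0.7662]  nu=[-5.5181]  x^+=[-1.1900]  P^+=[0.4368]
step 2: x^-=[-1.4637]  P^-=[0.9708]  S=[1.5408]  K=[0.6301]  nu=[0.7037]  x^+=[-1.0203]  P^+=[0.3591]
step 3: x^-=[-1.2550]  P^-=[0.8533]  S=[1.4233]  K=[0.5995]  nu=[3.5550]  x^+=[0.8763]  P^+=[0.3417]
step 4: x^-=[1.0779]  P^-=[0.8270]  S=[1.3970]  K=[0.5920]  nu=[0.2521]  x^+=[1.2271]  P^+=[0.3374]
step 5: x^-=[1.5094]  P^-=[0.8205]  S=[1.3905]  K=[0.5901]  nu=[-0.2994]  x^+=[1.3327]  P^+=[0.3363]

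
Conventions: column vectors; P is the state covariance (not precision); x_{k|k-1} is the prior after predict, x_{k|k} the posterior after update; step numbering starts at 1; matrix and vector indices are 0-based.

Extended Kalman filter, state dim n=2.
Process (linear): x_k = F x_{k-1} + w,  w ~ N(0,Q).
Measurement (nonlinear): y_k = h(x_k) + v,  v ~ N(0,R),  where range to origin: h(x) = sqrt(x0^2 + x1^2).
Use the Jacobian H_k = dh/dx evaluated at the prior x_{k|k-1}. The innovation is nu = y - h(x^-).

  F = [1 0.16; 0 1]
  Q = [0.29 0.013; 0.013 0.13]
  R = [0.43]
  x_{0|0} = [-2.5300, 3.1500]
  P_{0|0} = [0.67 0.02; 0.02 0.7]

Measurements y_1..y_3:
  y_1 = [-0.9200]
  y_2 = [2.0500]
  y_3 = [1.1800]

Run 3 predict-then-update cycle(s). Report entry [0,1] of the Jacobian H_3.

step 1: x^-=[-2.0260, 3.1500]  P^-=[0.9843 0.1450; 0.1450 0.8300]  H_jac=[-0.5409 0.8411]  S=[1.1732]  K=[-0.3499; 0.5282]  nu=[-4.6653]  x^+=[-0.3936, 0.6860]  P^+=[0.8407 0.3618; 0.3618 0.5027]
step 2: x^-=[-0.2838, 0.6860]  P^-=[1.2593 0.4553; 0.4553 0.6327]  H_jac=[-0.3823 0.9240]  S=[0.8327]  K=[-0.0730; 0.4931]  nu=[1.3076]  x^+=[-0.3793, 1.3308]  P^+=[1.2549 0.4852; 0.4852 0.4303]
step 3: x^-=[-0.1664, 1.3308]  P^-=[1.7112 0.5671; 0.5671 0.5603]  H_jac=[-0.1241 0.9923]  S=[0.8683]  K=[0.4035; 0.5592]  nu=[-0.1612]  x^+=[-0.2315, 1.2407]  P^+=[1.5698 0.3712; 0.3712 0.2887]

H_jac[0,1] = 0.9923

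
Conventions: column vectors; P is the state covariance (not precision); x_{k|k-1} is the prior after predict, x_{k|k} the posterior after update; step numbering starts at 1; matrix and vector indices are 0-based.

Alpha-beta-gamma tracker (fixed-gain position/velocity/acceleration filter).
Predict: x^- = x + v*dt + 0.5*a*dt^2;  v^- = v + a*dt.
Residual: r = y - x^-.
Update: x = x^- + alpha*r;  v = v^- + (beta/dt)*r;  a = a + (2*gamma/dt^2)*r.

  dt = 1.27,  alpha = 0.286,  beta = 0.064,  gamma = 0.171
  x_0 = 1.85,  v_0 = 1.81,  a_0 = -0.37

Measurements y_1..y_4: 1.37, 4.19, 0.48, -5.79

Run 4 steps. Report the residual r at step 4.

step 1: x_pred=3.8503  r=-2.4803  x^+=3.1409  v^+=1.2151  a^+=-0.8959
step 2: x_pred=3.9616  r=0.2284  x^+=4.0269  v^+=0.0888  a^+=-0.8475
step 3: x_pred=3.4562  r=-2.9762  x^+=2.6050  v^+=-1.1375  a^+=-1.4786
step 4: x_pred=-0.0320  r=-5.7580  x^+=-1.6788  v^+=-3.3055  a^+=-2.6995

resid = -5.7580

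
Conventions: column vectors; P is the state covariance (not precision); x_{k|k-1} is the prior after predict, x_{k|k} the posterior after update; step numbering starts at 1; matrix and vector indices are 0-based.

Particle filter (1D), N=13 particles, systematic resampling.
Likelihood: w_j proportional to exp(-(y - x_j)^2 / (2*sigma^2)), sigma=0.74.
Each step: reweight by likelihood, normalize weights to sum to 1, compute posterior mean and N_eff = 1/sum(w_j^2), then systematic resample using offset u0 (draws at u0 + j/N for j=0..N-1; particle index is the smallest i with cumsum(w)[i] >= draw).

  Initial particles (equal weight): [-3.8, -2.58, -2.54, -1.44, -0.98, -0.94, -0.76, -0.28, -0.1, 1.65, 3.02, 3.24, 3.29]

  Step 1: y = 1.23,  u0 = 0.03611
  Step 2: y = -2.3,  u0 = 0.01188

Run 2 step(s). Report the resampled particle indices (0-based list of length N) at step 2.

resampled_idx = [0, 0, 0, 0, 0, 0, 0, 0, 0, 1, 1, 2, 3]

step 1: w=[0.0000, 0.0000, 0.0000, 0.0011, 0.0087, 0.0102, 0.0203, 0.0939, 0.1498, 0.6411, 0.0404, 0.0188, 0.0156]  mean=1.2159  Neff=2.2466  idx=[6, 7, 8, 8, 9, 9, 9, 9, 9, 9, 9, 9, 10]
step 2: w=[0.7042, 0.1479, 0.0739, 0.0739, 0.0000, 0.0000, 0.0000, 0.0000, 0.0000, 0.0000, 0.0000, 0.0000, 0.0000]  mean=-0.5913  Neff=1.8915  idx=[0, 0, 0, 0, 0, 0, 0, 0, 0, 1, 1, 2, 3]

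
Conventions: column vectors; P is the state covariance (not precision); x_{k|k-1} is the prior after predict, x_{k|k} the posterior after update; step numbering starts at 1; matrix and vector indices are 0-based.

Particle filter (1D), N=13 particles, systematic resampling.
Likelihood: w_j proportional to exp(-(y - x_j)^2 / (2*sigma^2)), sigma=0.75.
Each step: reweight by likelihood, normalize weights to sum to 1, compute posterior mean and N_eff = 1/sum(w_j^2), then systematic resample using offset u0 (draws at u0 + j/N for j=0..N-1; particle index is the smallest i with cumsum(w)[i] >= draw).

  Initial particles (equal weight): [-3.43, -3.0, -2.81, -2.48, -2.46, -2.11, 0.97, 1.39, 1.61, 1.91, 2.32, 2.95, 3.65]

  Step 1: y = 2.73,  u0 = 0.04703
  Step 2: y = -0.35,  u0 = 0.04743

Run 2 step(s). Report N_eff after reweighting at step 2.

step 1: w=[0.0000, 0.0000, 0.0000, 0.0000, 0.0000, 0.0000, 0.0185, 0.0590, 0.0955, 0.1602, 0.2507, 0.2789, 0.1372]  mean=2.4648  Neff=5.0490  idx=[7, 8, 9, 9, 10, 10, 10, 11, 11, 11, 11, 12, 12]
step 2: w=[0.5314, 0.2577, 0.0836, 0.0836, 0.0139, 0.0139, 0.0139, 0.0005, 0.0005, 0.0005, 0.0005, 0.0000, 0.0000]  mean=1.5755  Neff=2.7520  idx=[0, 0, 0, 0, 0, 0, 0, 1, 1, 1, 2, 3, 5]

N_eff = 2.7520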